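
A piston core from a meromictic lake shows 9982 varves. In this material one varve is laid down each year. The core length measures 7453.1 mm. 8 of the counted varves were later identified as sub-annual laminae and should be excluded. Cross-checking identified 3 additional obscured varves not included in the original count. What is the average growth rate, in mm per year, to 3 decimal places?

0.747 mm per year

Correcting the raw count gives 9982 − 8 + 3 = 9977 true varves.
Mean rate = 7453.1 mm / 9977 years ≈ 0.747 mm per year.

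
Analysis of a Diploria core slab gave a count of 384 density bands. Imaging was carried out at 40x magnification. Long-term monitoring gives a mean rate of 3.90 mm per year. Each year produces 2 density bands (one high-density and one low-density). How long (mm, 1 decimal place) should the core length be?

384 density bands at 2 per year is 384 / 2 = 192 years.
Length ≈ 3.90 × 192 = 748.8 mm.

748.8 mm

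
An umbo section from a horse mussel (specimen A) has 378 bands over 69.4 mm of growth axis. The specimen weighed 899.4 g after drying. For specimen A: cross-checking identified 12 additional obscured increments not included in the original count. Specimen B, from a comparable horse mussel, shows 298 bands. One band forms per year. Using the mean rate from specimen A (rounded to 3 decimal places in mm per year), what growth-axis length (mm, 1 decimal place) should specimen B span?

Specimen A: adjusted count: 378 + 12 = 390 bands.
A: Mean rate = 69.4 mm / 390 years ≈ 0.178 mm/year.
For B, 0.178 mm/year × 298 years = 53.0 mm.

53.0 mm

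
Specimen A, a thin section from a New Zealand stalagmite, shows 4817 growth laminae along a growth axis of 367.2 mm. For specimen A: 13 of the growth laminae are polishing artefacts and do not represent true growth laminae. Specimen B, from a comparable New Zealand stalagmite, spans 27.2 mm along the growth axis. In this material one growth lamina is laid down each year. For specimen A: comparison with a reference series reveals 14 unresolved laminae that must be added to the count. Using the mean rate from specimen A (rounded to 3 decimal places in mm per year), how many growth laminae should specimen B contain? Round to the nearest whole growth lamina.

Specimen A: after corrections the count is 4817 − 13 + 14 = 4818 growth laminae.
A: Extension rate ≈ 367.2 / 4818 = 0.076 mm/year.
Specimen B: 27.2 mm / 0.076 mm per year = 357.89 years ≈ 358 growth laminae.

358 growth laminae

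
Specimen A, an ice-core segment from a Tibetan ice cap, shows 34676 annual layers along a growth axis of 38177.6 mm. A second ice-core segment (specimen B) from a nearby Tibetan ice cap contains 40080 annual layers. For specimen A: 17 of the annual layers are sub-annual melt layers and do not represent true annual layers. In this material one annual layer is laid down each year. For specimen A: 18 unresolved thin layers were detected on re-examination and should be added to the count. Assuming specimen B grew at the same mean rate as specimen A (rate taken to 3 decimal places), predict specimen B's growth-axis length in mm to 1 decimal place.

Specimen A: after corrections the count is 34676 − 17 + 18 = 34677 annual layers.
A: Extension rate ≈ 38177.6 / 34677 = 1.101 mm/yr.
For B, 1.101 mm/year × 40080 years = 44128.1 mm.

44128.1 mm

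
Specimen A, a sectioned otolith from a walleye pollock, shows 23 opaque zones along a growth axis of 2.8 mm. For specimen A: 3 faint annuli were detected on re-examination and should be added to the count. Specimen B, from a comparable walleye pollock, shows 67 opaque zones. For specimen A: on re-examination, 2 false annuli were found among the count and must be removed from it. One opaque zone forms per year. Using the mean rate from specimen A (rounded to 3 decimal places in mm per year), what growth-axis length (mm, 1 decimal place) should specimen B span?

Specimen A: true opaque zone count = 23 − 2 + 3 = 24.
A: Mean rate = 2.8 mm / 24 years ≈ 0.117 mm per year.
For B, 0.117 mm/year × 67 years = 7.8 mm.

7.8 mm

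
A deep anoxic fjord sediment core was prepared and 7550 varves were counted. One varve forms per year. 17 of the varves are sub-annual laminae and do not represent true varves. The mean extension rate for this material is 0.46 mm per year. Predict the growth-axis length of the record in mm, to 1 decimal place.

After corrections the count is 7550 − 17 = 7533 varves.
7533 years at 0.46 mm/year gives 0.46 × 7533 = 3465.2 mm.

3465.2 mm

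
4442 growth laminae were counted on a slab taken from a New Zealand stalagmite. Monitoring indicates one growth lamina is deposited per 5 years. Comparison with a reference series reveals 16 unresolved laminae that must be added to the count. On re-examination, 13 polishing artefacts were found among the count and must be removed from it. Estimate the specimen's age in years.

After corrections the count is 4442 − 13 + 16 = 4445 growth laminae.
4445 growth laminae at 5 years each span 4445 × 5 = 22225 years.

22225 years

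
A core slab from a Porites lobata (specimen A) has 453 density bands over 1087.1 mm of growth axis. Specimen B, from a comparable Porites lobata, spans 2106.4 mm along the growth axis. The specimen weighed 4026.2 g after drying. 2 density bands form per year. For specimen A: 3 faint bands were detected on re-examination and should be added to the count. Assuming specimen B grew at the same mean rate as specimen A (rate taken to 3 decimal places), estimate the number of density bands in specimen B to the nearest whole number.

Specimen A: correcting the raw count gives 453 + 3 = 456 true density bands.
Specimen A: dividing by 2 density bands per year: 456 / 2 = 228 years.
A: Mean rate = 1087.1 mm / 228 years ≈ 4.768 mm per year.
Specimen B: 2106.4 mm / 4.768 mm per year = 441.78 years; at 2 density bands per year that is 441.78 × 2 ≈ 884 density bands.

884 density bands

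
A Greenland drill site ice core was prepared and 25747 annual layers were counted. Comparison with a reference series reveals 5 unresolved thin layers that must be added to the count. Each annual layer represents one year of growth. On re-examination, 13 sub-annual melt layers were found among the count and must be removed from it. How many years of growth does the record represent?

Correcting the raw count gives 25747 − 13 + 5 = 25739 true annual layers.
With a one-to-one annual layer periodicity this is 25739 years.

25739 yr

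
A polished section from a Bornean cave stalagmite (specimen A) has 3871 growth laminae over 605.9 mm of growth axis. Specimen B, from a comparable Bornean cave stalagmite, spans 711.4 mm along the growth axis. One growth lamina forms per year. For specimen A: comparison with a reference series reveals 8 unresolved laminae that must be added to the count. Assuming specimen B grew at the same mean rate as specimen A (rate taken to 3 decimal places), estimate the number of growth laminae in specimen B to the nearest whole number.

Specimen A: adjusted count: 3871 + 8 = 3879 growth laminae.
A: Extension rate ≈ 605.9 / 3879 = 0.156 mm per year.
For B, 711.4 / 0.156 = 4560.26 years ≈ 4560 growth laminae.

4560 growth laminae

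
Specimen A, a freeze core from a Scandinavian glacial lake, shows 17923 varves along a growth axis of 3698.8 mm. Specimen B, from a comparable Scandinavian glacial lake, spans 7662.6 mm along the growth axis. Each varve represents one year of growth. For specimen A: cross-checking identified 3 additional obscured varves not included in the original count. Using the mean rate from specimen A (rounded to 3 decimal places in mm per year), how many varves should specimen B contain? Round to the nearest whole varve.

Specimen A: true varve count = 17923 + 3 = 17926.
A: Extension rate ≈ 3698.8 / 17926 = 0.206 mm per year.
For B, 7662.6 / 0.206 = 37197.09 years ≈ 37197 varves.

37197 varves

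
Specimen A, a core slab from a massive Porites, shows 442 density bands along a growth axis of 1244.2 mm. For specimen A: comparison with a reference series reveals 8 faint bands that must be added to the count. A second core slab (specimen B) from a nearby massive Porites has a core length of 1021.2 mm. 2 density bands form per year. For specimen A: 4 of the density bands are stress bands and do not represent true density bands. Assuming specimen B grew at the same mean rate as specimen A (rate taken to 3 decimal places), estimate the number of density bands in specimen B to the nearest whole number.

Specimen A: adjusted count: 442 − 4 + 8 = 446 density bands.
Specimen A: dividing by 2 density bands per year: 446 / 2 = 223 years.
A: 1244.2 mm over 223 years gives 1244.2 / 223 ≈ 5.579 mm/yr.
Specimen B: 1021.2 mm / 5.579 mm per year = 183.04 years; at 2 density bands per year that is 183.04 × 2 ≈ 366 density bands.

366 density bands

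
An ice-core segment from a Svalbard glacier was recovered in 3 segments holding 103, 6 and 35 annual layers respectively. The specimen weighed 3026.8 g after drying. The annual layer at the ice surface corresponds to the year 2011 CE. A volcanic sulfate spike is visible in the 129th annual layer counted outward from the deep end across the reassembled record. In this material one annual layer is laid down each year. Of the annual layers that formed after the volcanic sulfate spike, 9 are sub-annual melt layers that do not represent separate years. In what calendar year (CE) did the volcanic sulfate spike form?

Total annual layers = 103 + 6 + 35 = 144.
Between annual layer 129 and the ice surface there are 144 − 129 = 15 annual layers.
Excluding 9 false annual layers: 15 − 9 = 6.
2011 − 6 = 2005 CE.

2005 CE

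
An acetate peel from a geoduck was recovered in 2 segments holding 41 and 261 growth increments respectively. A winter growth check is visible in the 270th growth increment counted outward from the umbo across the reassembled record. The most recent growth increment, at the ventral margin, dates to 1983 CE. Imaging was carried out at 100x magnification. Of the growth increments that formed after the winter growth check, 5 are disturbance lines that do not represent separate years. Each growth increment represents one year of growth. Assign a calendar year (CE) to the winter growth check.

Total growth increments = 41 + 261 = 302.
Between growth increment 270 and the ventral margin there are 302 − 270 = 32 growth increments.
Removing the 5 false growth increments leaves 32 − 5 = 27 true growth increments beyond the winter growth check.
The growth increment at the ventral margin is 1983 CE, so the winter growth check dates to 1983 − 27 = 1956 CE.

1956 CE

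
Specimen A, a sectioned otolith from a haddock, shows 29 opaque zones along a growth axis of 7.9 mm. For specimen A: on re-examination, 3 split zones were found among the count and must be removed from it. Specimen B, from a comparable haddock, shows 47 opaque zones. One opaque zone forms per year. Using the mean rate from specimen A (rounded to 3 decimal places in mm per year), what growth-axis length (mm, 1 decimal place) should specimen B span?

Specimen A: after corrections the count is 29 − 3 = 26 opaque zones.
A: Mean rate = 7.9 mm / 26 years ≈ 0.304 mm/year.
For B, 0.304 mm/year × 47 years = 14.3 mm.

14.3 mm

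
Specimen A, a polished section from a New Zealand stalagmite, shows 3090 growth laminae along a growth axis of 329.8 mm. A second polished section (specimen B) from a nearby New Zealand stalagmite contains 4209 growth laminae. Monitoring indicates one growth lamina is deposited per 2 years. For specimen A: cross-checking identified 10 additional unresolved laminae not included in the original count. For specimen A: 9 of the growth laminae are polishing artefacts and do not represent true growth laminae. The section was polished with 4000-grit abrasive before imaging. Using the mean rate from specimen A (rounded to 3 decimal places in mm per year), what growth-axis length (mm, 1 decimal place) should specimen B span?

Specimen A: after corrections the count is 3090 − 9 + 10 = 3091 growth laminae.
Specimen A: multiplying by 2 years per growth lamina: 3091 × 2 = 6182 years.
A: Extension rate ≈ 329.8 / 6182 = 0.053 mm/yr.
Specimen B: multiplying by 2 years per growth lamina: 4209 × 2 = 8418 years. Length of B = 0.053 × 8418 = 446.2 mm.

446.2 mm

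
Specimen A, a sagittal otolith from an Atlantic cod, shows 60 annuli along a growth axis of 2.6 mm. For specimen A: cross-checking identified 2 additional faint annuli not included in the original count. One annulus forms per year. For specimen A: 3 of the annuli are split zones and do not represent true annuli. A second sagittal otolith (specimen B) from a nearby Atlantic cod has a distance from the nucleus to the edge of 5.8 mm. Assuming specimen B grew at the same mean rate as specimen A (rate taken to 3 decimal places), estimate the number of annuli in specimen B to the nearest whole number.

132 annuli

Specimen A: true annulus count = 60 − 3 + 2 = 59.
A: Mean rate = 2.6 mm / 59 years ≈ 0.044 mm/year.
B spans 5.8 / 0.044 = 131.82 years ≈ 132 annuli.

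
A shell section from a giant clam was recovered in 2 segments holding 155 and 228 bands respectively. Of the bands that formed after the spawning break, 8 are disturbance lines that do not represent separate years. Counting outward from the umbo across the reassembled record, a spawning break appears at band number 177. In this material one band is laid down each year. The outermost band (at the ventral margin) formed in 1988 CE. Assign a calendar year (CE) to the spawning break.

1790 CE

Total bands = 155 + 228 = 383.
Between band 177 and the ventral margin there are 383 − 177 = 206 bands.
Excluding 8 false bands: 206 − 8 = 198.
The band at the ventral margin is 1988 CE, so the spawning break dates to 1988 − 198 = 1790 CE.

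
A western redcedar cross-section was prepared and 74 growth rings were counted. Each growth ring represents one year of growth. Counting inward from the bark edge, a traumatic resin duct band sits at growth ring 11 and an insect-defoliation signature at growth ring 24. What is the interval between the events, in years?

13 years

Separation: 24 − 11 = 13 growth rings.
At one growth ring per year, 13 years elapsed between them.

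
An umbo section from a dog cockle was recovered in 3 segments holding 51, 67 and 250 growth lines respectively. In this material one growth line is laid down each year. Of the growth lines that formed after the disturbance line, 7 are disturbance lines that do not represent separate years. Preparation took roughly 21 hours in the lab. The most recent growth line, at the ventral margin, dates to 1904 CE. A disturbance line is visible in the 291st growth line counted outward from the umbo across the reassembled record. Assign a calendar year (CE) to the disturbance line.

1834 CE

Total growth lines = 51 + 67 + 250 = 368.
The disturbance line sits at growth line 291 from the umbo, so 368 − 291 = 77 growth lines formed after it.
Removing the 7 false growth lines leaves 77 − 7 = 70 true growth lines beyond the disturbance line.
Counting back 70 years from 1904 CE places the disturbance line in 1904 − 70 = 1834 CE.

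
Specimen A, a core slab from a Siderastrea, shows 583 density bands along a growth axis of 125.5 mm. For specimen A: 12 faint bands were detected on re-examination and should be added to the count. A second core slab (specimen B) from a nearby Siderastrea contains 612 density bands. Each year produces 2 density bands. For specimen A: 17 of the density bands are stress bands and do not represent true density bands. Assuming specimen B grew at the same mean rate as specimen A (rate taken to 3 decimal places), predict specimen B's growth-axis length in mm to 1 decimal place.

132.8 mm

Specimen A: adjusted count: 583 − 17 + 12 = 578 density bands.
Specimen A: 578 density bands at 2 per year is 578 / 2 = 289 years.
A: Mean rate = 125.5 mm / 289 years ≈ 0.434 mm/year.
Specimen B: with 2 density bands per year, 612 / 2 = 306 years. Length of B = 0.434 × 306 = 132.8 mm.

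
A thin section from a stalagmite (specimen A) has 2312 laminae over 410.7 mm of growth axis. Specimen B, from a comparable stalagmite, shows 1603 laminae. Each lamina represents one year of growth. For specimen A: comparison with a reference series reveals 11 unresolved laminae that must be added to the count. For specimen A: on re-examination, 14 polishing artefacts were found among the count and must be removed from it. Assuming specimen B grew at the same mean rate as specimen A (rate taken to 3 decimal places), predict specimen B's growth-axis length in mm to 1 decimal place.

Specimen A: true lamina count = 2312 − 14 + 11 = 2309.
A: Mean rate = 410.7 mm / 2309 years ≈ 0.178 mm per year.
Length of B = 0.178 × 1603 = 285.3 mm.

285.3 mm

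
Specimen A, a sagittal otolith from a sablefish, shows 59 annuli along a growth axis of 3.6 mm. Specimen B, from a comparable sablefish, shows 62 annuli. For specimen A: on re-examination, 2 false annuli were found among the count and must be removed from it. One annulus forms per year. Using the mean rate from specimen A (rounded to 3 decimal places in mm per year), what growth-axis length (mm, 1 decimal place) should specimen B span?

3.9 mm

Specimen A: after corrections the count is 59 − 2 = 57 annuli.
A: Extension rate ≈ 3.6 / 57 = 0.063 mm/year.
B's length ≈ 0.063 × 62 = 3.9 mm.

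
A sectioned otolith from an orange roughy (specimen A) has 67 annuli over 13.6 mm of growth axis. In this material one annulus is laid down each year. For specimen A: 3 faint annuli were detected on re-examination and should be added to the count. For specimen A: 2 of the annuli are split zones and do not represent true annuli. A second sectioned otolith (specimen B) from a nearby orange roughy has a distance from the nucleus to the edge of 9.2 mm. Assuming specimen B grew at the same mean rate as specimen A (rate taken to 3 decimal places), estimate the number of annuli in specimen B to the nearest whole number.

46 annuli

Specimen A: correcting the raw count gives 67 − 2 + 3 = 68 true annuli.
A: 13.6 mm over 68 years gives 13.6 / 68 ≈ 0.200 mm per year.
Specimen B: 9.2 mm / 0.200 mm per year = 46.00 years ≈ 46 annuli.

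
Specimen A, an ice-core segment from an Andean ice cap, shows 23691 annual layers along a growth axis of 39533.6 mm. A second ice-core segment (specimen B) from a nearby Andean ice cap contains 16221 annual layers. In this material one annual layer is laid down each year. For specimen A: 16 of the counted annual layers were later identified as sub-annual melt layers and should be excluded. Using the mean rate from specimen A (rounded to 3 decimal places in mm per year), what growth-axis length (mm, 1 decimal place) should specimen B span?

Specimen A: true annual layer count = 23691 − 16 = 23675.
A: 39533.6 mm over 23675 years gives 39533.6 / 23675 ≈ 1.670 mm/year.
B's length ≈ 1.670 × 16221 = 27089.1 mm.

27089.1 mm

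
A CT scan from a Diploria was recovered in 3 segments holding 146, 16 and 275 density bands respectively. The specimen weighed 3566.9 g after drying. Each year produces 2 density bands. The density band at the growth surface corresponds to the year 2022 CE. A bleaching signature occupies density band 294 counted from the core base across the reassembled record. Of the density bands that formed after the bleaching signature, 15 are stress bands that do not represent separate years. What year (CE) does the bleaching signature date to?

Total density bands = 146 + 16 + 275 = 437.
Between density band 294 and the growth surface there are 437 − 294 = 143 density bands.
Removing the 15 false density bands leaves 143 − 15 = 128 true density bands beyond the bleaching signature.
With 2 density bands per year, 128 / 2 = 64 years.
Counting back 64 years from 2022 CE places the bleaching signature in 2022 − 64 = 1958 CE.

1958 CE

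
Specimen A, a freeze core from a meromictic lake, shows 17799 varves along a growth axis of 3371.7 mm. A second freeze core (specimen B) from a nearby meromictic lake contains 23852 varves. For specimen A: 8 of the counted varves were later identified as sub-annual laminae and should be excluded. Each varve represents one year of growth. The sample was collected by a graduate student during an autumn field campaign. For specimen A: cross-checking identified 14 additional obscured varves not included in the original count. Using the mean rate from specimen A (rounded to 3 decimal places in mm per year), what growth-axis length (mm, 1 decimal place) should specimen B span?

Specimen A: adjusted count: 17799 − 8 + 14 = 17805 varves.
A: Extension rate ≈ 3371.7 / 17805 = 0.189 mm per year.
For B, 0.189 mm/year × 23852 years = 4508.0 mm.

4508.0 mm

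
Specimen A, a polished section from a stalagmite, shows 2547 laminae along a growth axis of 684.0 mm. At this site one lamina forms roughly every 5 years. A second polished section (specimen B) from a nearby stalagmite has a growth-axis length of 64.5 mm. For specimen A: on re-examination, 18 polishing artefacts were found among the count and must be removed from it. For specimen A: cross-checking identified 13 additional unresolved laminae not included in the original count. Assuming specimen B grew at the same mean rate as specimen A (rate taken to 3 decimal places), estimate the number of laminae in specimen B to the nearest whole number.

239 laminae

Specimen A: correcting the raw count gives 2547 − 18 + 13 = 2542 true laminae.
Specimen A: at 5 years per lamina, 2542 × 5 = 12710 years.
A: Extension rate ≈ 684.0 / 12710 = 0.054 mm/year.
Specimen B: 64.5 mm / 0.054 mm per year = 1194.44 years; at 5 years per lamina that is 1194.44 / 5 ≈ 239 laminae.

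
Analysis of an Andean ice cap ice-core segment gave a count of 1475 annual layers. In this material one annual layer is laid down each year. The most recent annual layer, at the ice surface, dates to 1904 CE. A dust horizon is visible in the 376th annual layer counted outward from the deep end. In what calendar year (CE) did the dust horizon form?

1475 − 376 = 1099 annual layers lie beyond the dust horizon toward the ice surface.
The annual layer at the ice surface is 1904 CE, so the dust horizon dates to 1904 − 1099 = 805 CE.

805 CE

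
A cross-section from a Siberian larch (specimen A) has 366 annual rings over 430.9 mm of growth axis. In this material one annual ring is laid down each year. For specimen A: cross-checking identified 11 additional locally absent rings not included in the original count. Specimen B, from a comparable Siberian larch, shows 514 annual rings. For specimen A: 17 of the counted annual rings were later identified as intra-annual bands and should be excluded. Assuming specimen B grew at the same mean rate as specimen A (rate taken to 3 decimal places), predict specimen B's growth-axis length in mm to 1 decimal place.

615.3 mm

Specimen A: adjusted count: 366 − 17 + 11 = 360 annual rings.
A: 430.9 mm over 360 years gives 430.9 / 360 ≈ 1.197 mm per year.
Length of B = 1.197 × 514 = 615.3 mm.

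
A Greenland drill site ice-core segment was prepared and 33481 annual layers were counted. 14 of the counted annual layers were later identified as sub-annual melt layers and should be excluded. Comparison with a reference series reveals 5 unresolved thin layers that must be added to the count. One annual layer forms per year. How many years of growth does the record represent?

33472 years

Correcting the raw count gives 33481 − 14 + 5 = 33472 true annual layers.
One annual layer per year makes the duration 33472 years.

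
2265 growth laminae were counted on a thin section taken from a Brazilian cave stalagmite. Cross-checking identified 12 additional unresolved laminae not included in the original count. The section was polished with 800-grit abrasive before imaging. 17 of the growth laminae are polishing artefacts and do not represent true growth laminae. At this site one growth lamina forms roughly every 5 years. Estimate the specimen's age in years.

11300 years

True growth lamina count = 2265 − 17 + 12 = 2260.
2260 growth laminae at 5 years each span 2260 × 5 = 11300 years.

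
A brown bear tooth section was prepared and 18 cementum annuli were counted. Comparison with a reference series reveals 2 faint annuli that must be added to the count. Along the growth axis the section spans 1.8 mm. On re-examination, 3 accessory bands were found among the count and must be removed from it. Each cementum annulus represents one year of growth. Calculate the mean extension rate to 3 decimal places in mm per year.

0.106 mm per year

True cementum annulus count = 18 − 3 + 2 = 17.
Mean rate = 1.8 mm / 17 years ≈ 0.106 mm per year.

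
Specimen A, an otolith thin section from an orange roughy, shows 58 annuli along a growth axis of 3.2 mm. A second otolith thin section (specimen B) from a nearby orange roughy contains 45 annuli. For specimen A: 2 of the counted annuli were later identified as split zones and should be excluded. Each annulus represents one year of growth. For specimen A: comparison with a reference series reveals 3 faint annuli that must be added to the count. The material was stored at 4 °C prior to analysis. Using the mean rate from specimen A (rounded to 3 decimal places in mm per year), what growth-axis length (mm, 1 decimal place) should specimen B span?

Specimen A: true annulus count = 58 − 2 + 3 = 59.
A: 3.2 mm over 59 years gives 3.2 / 59 ≈ 0.054 mm per year.
B's length ≈ 0.054 × 45 = 2.4 mm.

2.4 mm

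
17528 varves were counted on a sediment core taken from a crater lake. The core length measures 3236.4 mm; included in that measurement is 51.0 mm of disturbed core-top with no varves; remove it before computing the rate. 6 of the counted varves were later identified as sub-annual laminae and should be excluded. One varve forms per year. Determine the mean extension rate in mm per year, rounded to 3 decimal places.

0.182 mm per year

True varve count = 17528 − 6 = 17522.
The growth record spans 3236.4 − 51.0 = 3185.4 mm.
3185.4 mm over 17522 years gives 3185.4 / 17522 ≈ 0.182 mm per year.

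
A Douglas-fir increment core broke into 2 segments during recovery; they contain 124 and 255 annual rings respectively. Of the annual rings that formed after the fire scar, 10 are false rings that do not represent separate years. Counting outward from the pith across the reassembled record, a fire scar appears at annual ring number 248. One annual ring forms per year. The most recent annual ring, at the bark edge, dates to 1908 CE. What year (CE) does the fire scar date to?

Total annual rings = 124 + 255 = 379.
379 − 248 = 131 annual rings lie beyond the fire scar toward the bark edge.
131 − 10 false = 121 true annual rings after the fire scar.
Counting back 121 years from 1908 CE places the fire scar in 1908 − 121 = 1787 CE.

1787 CE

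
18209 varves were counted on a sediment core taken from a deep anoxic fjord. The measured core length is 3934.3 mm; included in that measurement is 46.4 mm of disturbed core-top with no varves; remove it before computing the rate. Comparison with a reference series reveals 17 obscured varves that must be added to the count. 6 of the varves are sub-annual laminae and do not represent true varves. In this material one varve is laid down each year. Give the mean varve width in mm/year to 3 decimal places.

0.213 mm/year

Adjusted count: 18209 − 6 + 17 = 18220 varves.
The growth record spans 3934.3 − 46.4 = 3887.9 mm.
3887.9 mm over 18220 years gives 3887.9 / 18220 ≈ 0.213 mm/year.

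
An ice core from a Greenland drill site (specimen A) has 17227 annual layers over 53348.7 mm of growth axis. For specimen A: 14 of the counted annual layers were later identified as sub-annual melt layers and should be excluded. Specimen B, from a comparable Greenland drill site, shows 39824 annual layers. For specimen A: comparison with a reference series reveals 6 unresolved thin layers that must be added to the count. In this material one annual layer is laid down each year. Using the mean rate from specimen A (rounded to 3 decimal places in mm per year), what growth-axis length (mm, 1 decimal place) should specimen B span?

Specimen A: adjusted count: 17227 − 14 + 6 = 17219 annual layers.
A: Mean rate = 53348.7 mm / 17219 years ≈ 3.098 mm per year.
For B, 3.098 mm/year × 39824 years = 123374.8 mm.

123374.8 mm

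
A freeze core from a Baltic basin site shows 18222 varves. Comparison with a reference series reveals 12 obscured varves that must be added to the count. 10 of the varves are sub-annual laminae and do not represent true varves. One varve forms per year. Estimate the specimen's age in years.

18224 yr

Adjusted count: 18222 − 10 + 12 = 18224 varves.
At one varve per year, that is 18224 years.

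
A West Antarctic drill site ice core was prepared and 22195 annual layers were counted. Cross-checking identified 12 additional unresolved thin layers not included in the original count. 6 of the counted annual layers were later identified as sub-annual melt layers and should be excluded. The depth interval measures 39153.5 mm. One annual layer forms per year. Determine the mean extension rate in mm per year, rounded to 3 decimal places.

True annual layer count = 22195 − 6 + 12 = 22201.
39153.5 mm over 22201 years gives 39153.5 / 22201 ≈ 1.764 mm per year.

1.764 mm per year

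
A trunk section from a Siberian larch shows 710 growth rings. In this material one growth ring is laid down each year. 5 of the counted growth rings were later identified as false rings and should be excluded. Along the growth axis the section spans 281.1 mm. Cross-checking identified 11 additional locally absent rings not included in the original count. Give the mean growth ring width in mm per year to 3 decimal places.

0.393 mm per year

True growth ring count = 710 − 5 + 11 = 716.
Extension rate ≈ 281.1 / 716 = 0.393 mm per year.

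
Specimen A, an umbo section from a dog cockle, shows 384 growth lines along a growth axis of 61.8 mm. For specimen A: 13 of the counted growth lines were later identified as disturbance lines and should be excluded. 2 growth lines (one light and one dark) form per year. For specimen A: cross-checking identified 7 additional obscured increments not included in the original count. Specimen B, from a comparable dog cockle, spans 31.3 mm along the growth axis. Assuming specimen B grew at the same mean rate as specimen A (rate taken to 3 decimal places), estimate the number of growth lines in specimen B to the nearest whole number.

191 growth lines

Specimen A: correcting the raw count gives 384 − 13 + 7 = 378 true growth lines.
Specimen A: 378 growth lines at 2 per year is 378 / 2 = 189 years.
A: Mean rate = 61.8 mm / 189 years ≈ 0.327 mm per year.
For B, 31.3 / 0.327 = 95.72 years; at 2 growth lines per year that is 95.72 × 2 ≈ 191 growth lines.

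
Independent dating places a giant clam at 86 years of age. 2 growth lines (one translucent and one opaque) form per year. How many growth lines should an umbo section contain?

172 growth lines

Expected growth lines: 86 × 2 = 172.
So 172 growth lines should be present.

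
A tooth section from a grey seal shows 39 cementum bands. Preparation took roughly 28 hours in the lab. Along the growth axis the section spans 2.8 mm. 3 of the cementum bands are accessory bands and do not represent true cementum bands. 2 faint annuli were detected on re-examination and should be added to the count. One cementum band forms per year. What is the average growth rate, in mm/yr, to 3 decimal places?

True cementum band count = 39 − 3 + 2 = 38.
Mean rate = 2.8 mm / 38 years ≈ 0.074 mm/yr.

0.074 mm/yr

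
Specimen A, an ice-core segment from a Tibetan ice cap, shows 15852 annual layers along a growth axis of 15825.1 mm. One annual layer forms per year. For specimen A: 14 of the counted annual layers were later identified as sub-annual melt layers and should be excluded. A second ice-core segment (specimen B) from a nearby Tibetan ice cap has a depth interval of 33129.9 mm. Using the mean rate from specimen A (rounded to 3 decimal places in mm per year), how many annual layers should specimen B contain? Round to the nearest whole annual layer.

Specimen A: true annual layer count = 15852 − 14 = 15838.
A: Extension rate ≈ 15825.1 / 15838 = 0.999 mm/year.
Specimen B: 33129.9 mm / 0.999 mm per year = 33163.06 years ≈ 33163 annual layers.

33163 annual layers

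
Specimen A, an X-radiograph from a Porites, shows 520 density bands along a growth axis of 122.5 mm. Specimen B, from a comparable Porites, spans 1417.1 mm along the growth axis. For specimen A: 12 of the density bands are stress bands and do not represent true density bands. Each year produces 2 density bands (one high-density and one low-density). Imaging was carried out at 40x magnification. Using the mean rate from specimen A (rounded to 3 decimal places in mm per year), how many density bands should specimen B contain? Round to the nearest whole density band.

5880 density bands

Specimen A: after corrections the count is 520 − 12 = 508 density bands.
Specimen A: dividing by 2 density bands per year: 508 / 2 = 254 years.
A: 122.5 mm over 254 years gives 122.5 / 254 ≈ 0.482 mm per year.
B spans 1417.1 / 0.482 = 2940.04 years; at 2 density bands per year that is 2940.04 × 2 ≈ 5880 density bands.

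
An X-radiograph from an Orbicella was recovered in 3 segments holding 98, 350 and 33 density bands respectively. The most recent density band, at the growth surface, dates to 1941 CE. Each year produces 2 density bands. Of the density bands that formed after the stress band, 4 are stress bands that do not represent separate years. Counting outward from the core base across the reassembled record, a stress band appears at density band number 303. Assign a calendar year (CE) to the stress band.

1854 CE

Total density bands = 98 + 350 + 33 = 481.
The stress band sits at density band 303 from the core base, so 481 − 303 = 178 density bands formed after it.
Removing the 4 false density bands leaves 178 − 4 = 174 true density bands beyond the stress band.
174 density bands at 2 per year is 174 / 2 = 87 years.
The density band at the growth surface is 1941 CE, so the stress band dates to 1941 − 87 = 1854 CE.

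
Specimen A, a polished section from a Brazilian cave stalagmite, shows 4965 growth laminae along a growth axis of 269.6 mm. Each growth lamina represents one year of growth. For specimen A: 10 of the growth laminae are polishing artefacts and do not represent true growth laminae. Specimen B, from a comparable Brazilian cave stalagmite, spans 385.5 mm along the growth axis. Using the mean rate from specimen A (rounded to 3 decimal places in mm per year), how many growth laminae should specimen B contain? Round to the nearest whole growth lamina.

Specimen A: adjusted count: 4965 − 10 = 4955 growth laminae.
A: Extension rate ≈ 269.6 / 4955 = 0.054 mm per year.
Specimen B: 385.5 mm / 0.054 mm per year = 7138.89 years ≈ 7139 growth laminae.

7139 growth laminae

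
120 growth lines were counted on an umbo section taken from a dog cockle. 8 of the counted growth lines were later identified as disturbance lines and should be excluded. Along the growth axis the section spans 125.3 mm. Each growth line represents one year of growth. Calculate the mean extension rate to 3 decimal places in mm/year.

1.119 mm/year

Correcting the raw count gives 120 − 8 = 112 true growth lines.
125.3 mm over 112 years gives 125.3 / 112 ≈ 1.119 mm/year.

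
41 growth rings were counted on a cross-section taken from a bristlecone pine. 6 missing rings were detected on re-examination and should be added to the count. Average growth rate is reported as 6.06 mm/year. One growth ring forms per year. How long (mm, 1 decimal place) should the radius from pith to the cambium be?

284.8 mm

Correcting the raw count gives 41 + 6 = 47 true growth rings.
Predicted length = 6.06 mm/year × 47 years = 284.8 mm.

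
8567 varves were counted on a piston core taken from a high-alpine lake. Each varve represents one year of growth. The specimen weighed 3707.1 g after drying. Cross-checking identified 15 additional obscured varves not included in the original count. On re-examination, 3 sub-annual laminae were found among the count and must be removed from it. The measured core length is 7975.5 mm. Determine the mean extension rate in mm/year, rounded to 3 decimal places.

Correcting the raw count gives 8567 − 3 + 15 = 8579 true varves.
Mean rate = 7975.5 mm / 8579 years ≈ 0.930 mm/year.

0.930 mm/year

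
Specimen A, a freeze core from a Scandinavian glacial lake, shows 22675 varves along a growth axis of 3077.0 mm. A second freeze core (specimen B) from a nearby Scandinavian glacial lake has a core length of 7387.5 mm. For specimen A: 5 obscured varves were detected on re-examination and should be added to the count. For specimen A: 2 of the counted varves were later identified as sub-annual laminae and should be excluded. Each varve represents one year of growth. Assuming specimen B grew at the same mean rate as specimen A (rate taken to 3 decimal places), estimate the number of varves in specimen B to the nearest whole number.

54320 varves

Specimen A: after corrections the count is 22675 − 2 + 5 = 22678 varves.
A: Extension rate ≈ 3077.0 / 22678 = 0.136 mm per year.
For B, 7387.5 / 0.136 = 54319.85 years ≈ 54320 varves.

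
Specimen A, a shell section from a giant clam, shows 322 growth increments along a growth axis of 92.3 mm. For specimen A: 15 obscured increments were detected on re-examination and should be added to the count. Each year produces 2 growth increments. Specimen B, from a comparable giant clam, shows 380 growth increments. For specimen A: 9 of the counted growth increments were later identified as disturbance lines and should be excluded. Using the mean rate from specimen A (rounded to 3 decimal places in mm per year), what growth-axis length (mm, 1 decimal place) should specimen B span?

Specimen A: adjusted count: 322 − 9 + 15 = 328 growth increments.
Specimen A: dividing by 2 growth increments per year: 328 / 2 = 164 years.
A: 92.3 mm over 164 years gives 92.3 / 164 ≈ 0.563 mm/yr.
Specimen B: dividing by 2 growth increments per year: 380 / 2 = 190 years. B's length ≈ 0.563 × 190 = 107.0 mm.

107.0 mm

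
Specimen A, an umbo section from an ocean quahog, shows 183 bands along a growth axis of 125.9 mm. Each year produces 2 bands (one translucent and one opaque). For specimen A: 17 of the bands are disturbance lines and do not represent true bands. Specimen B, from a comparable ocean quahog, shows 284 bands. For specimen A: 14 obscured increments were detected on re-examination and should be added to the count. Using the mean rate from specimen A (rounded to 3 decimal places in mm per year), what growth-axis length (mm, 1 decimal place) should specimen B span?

198.7 mm

Specimen A: true band count = 183 − 17 + 14 = 180.
Specimen A: dividing by 2 bands per year: 180 / 2 = 90 years.
A: Extension rate ≈ 125.9 / 90 = 1.399 mm/yr.
Specimen B: dividing by 2 bands per year: 284 / 2 = 142 years. Length of B = 1.399 × 142 = 198.7 mm.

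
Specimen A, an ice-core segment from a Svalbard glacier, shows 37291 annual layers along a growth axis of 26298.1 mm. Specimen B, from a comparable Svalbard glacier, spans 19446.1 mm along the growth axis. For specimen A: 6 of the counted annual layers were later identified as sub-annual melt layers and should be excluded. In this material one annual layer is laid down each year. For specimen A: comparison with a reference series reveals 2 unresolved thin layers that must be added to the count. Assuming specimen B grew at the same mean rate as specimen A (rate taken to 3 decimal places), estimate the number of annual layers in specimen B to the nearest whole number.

27583 annual layers

Specimen A: true annual layer count = 37291 − 6 + 2 = 37287.
A: 26298.1 mm over 37287 years gives 26298.1 / 37287 ≈ 0.705 mm per year.
Specimen B: 19446.1 mm / 0.705 mm per year = 27583.12 years ≈ 27583 annual layers.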